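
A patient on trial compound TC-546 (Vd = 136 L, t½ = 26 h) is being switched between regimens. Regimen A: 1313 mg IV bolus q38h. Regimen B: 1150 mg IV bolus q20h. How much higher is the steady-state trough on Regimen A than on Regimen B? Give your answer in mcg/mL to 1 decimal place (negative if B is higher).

Regimen A: f = (1/2)^(38/26) ≈ 0.3631; Cmin,ss = (1313/136)·f/(1−f) ≈ 5.504 mcg/mL.
Regimen B: f = (1/2)^(20/26) ≈ 0.5867; Cmin,ss = (1150/136)·f/(1−f) ≈ 12.004 mcg/mL.
Difference ≈ 5.504 − 12.004 ≈ -6.500 mcg/mL.

-6.5 mcg/mL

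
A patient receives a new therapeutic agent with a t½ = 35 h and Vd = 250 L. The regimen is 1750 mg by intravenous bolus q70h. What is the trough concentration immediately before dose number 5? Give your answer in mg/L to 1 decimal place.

2.3 mg/L

f = (1/2)^(τ/t½) = (1/2)^(70/35) ≈ 0.2500.
C₀ = D/Vd = 1750/250 ≈ 7.000 mg/L.
Before the 5th dose, 4 doses have been given. Superposition: Cmin = C₀·(f + f² + … + f^4).
≈ 7.000 × (0.2500 + 0.0625 + 0.0156 + 0.0039) ≈ 7.000 × 0.3320 ≈ 2.324 mg/L.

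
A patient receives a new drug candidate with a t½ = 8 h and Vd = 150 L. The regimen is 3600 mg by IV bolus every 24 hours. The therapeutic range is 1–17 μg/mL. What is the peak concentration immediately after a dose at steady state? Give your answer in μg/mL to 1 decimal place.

The dosing interval is 3 half-lives, so f = 2^(−3) = 0.125.
At steady state, R = 1/(1 − 0.125) = 8/7.
Single-dose peak C₀ = D/Vd = 3600/150 = 24 μg/mL.
Steady-state peak Cmax,ss = C₀·R = 24 × 8/7 ≈ 27.429 μg/mL.
Peak 27.4 μg/mL vs MTC 17 μg/mL: exceeds toxic threshold.

27.4 μg/mL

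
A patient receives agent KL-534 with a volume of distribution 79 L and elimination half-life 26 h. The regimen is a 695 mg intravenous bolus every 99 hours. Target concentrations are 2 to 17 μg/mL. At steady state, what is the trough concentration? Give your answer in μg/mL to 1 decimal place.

0.7 μg/mL

k = ln2/t½ = ln2/26 ≈ 0.026660 h⁻¹; fraction remaining f = e^(−kτ) = e^(−0.026660×99) ≈ 0.0714.
Each bolus raises the concentration by D/Vd = 695/79 ≈ 8.797 μg/mL.
Steady-state trough Cmin,ss = C₀·f/(1−f) ≈ 8.797 × 0.0714/0.9286 ≈ 0.676 μg/mL.
Trough 0.7 μg/mL vs MEC 2 μg/mL: subtherapeutic.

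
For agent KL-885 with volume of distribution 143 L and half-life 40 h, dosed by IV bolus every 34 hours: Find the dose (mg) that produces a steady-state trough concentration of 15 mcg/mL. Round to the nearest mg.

1721 mg

τ/t½ = 34/40 ≈ 0.85, so f = (1/2)^(34/40) ≈ 0.554785.
Cmin,ss = (D/Vd)·f/(1−f), so D = Cmin,ss·Vd·(1−f)/f.
D = 15 × 143 × (1−f)/f ≈ 15 × 143 × 0.80250 ≈ 1721.36 mg.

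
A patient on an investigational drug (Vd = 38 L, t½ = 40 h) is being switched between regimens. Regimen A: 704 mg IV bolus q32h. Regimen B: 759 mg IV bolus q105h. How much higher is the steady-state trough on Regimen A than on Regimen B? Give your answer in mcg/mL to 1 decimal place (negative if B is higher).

Regimen A: f = (1/2)^(32/40) ≈ 0.5743; Cmin,ss = (704/38)·f/(1−f) ≈ 24.993 mcg/mL.
Regimen B: f = (1/2)^(105/40) ≈ 0.1621; Cmin,ss = (759/38)·f/(1−f) ≈ 3.864 mcg/mL.
Difference ≈ 24.993 − 3.864 ≈ 21.129 mcg/mL.

21.1 mcg/mL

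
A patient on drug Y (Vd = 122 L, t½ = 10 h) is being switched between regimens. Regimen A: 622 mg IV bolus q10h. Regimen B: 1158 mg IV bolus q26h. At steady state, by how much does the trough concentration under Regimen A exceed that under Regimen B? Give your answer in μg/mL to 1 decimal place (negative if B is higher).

3.2 μg/mL

Regimen A: f = (1/2)^(10/10) ≈ 0.5000; Cmin,ss = (622/122)·f/(1−f) ≈ 5.098 μg/mL.
Regimen B: f = (1/2)^(26/10) ≈ 0.1649; Cmin,ss = (1158/122)·f/(1−f) ≈ 1.874 μg/mL.
Difference ≈ 5.098 − 1.874 ≈ 3.224 μg/mL.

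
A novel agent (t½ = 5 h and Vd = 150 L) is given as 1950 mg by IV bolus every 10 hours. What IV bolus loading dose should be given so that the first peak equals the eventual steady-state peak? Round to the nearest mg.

f = (1/2)^(10/5) ≈ 0.250000; accumulation ratio R = 1/(1−f) ≈ 1.33333.
Loading dose to hit Cmax,ss on first dose: D_load = D_maint·R ≈ 1950 × 1.33333 ≈ 2599.99 mg.

2600 mg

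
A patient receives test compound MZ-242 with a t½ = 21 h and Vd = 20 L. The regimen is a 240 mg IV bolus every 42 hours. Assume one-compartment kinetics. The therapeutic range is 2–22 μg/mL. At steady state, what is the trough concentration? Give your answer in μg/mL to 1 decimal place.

4.0 μg/mL

The dosing interval is 2 half-lives, so f = 2^(−2) = 0.25.
At steady state, R = 1/(1 − 0.25) = 4/3.
Single-dose peak C₀ = D/Vd = 240/20 = 12 μg/mL.
Steady-state peak Cmax,ss = C₀·R = 12 × 4/3 ≈ 16.000 μg/mL.
Steady-state trough Cmin,ss = Cmax,ss·f ≈ 16.000 × 0.25 ≈ 4.000 μg/mL.
Trough 4.0 μg/mL vs MEC 2 μg/mL: adequate.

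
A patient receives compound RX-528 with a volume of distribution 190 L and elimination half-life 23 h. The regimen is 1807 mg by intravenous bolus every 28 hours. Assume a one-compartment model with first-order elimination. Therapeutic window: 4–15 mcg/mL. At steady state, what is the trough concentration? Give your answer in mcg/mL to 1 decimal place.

7.2 mcg/mL

Over one 28-h interval, 28/23 ≈ 1.2174 half-lives elapse, leaving f ≈ 0.4301 of each dose.
At steady state, accumulation factor R = 1/(1 − e^(−kτ)) ≈ 1.7547.
Single-dose peak C₀ = D/Vd = 1807/190 ≈ 9.511 mcg/mL.
Cmax,ss = C₀/(1 − f) ≈ 9.511/0.5699 ≈ 16.689 mcg/mL.
One interval later, Cmin,ss = Cmax,ss·e^(−kτ) ≈ 16.689 × 0.4301 ≈ 7.178 mcg/mL.
Trough 7.2 mcg/mL vs MEC 4 mcg/mL: adequate.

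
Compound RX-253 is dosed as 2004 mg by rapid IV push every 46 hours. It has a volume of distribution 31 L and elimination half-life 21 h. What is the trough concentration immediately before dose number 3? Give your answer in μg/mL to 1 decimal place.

f = (1/2)^(τ/t½) = (1/2)^(46/21) ≈ 0.2191.
C₀ = D/Vd = 2004/31 ≈ 64.645 μg/mL.
Before the 3rd dose, 2 doses have been given. Superposition: Cmin = C₀·(f + f²).
≈ 64.645 × (0.2191 + 0.0480) ≈ 64.645 × 0.2671 ≈ 17.267 μg/mL.

17.3 μg/mL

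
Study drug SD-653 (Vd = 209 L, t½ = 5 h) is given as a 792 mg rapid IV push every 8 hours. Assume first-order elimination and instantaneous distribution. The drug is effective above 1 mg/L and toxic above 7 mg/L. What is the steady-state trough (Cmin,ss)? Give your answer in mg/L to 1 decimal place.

Over one 8-h interval, 8/5 ≈ 1.6 half-lives elapse, leaving f ≈ 0.3299 of each dose.
At steady state, accumulation factor R = 1/(1 − e^(−kτ)) ≈ 1.4923.
Each bolus raises the concentration by D/Vd = 792/209 ≈ 3.789 mg/L.
Cmax,ss = C₀/(1 − f) ≈ 3.789/0.6701 ≈ 5.654 mg/L.
Steady-state trough Cmin,ss = Cmax,ss·f ≈ 5.654 × 0.3299 ≈ 1.865 mg/L.
Trough 1.9 mg/L vs MEC 1 mg/L: adequate.

1.9 mg/L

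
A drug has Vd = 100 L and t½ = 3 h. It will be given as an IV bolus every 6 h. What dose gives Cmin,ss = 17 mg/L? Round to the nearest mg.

5100 mg

τ/t½ = 6/3 ≈ 2, so f = (1/2)^(6/3) ≈ 0.250000.
Cmin,ss = (D/Vd)·f/(1−f), so D = Cmin,ss·Vd·(1−f)/f.
D = 17 × 100 × (1−f)/f ≈ 17 × 100 × 3.00000 ≈ 5100.00 mg.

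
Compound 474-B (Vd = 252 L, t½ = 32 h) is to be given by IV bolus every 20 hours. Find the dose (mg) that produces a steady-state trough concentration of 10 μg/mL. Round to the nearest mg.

1366 mg

τ/t½ = 20/32 ≈ 0.625, so f = (1/2)^(20/32) ≈ 0.648420.
Cmin,ss = (D/Vd)·f/(1−f), so D = Cmin,ss·Vd·(1−f)/f.
D = 10 × 252 × (1−f)/f ≈ 10 × 252 × 0.54221 ≈ 1366.37 mg.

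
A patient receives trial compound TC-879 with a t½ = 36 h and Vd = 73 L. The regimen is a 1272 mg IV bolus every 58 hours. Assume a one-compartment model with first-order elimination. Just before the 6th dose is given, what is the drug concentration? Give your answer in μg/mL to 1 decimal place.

f = (1/2)^(τ/t½) = (1/2)^(58/36) ≈ 0.3273.
C₀ = D/Vd = 1272/73 ≈ 17.425 μg/mL.
Before the 6th dose, 5 doses have been given. Superposition: Cmin = C₀·(f + f² + … + f^5).
≈ 17.425 × (0.3273 + 0.1071 + 0.0351 + 0.0115 + 0.0038) ≈ 17.425 × 0.4848 ≈ 8.448 μg/mL.

8.4 μg/mL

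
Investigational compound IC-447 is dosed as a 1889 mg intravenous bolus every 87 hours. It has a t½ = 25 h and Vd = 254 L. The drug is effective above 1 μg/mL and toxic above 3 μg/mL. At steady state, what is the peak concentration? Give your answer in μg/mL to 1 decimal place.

8.2 μg/mL

τ/t½ = 87/25 ≈ 3.48, so fraction remaining f = (1/2)^(87/25) ≈ 0.0896.
At steady state, accumulation factor R = 1/(1 − e^(−kτ)) ≈ 1.0984.
Single-dose peak C₀ = D/Vd = 1889/254 ≈ 7.437 μg/mL.
Steady-state peak Cmax,ss = C₀·R ≈ 7.437 × 1.0984 ≈ 8.169 μg/mL.
Peak 8.2 μg/mL vs MTC 3 μg/mL: exceeds toxic threshold.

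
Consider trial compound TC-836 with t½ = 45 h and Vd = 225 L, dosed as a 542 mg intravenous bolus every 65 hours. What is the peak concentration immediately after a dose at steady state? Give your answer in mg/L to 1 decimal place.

3.8 mg/L

τ/t½ = 65/45 ≈ 1.4444, so fraction remaining f = (1/2)^(65/45) ≈ 0.3674.
At steady state, accumulation factor R = 1/(1 − e^(−kτ)) ≈ 1.5808.
Each bolus raises the concentration by D/Vd = 542/225 ≈ 2.409 mg/L.
Cmax,ss = C₀/(1 − f) ≈ 2.409/0.6326 ≈ 3.808 mg/L.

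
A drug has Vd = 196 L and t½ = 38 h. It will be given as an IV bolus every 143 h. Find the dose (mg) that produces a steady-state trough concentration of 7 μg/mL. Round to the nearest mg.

17256 mg

τ/t½ = 143/38 ≈ 3.7632, so f = (1/2)^(143/38) ≈ 0.073651.
Cmin,ss = (D/Vd)·f/(1−f), so D = Cmin,ss·Vd·(1−f)/f.
D = 7 × 196 × (1−f)/f ≈ 7 × 196 × 12.57755 ≈ 17256.40 mg.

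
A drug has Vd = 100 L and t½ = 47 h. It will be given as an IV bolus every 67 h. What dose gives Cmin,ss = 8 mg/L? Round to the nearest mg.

1349 mg

τ/t½ = 67/47 ≈ 1.4255, so f = (1/2)^(67/47) ≈ 0.372282.
Cmin,ss = (D/Vd)·f/(1−f), so D = Cmin,ss·Vd·(1−f)/f.
D = 8 × 100 × (1−f)/f ≈ 8 × 100 × 1.68614 ≈ 1348.91 mg.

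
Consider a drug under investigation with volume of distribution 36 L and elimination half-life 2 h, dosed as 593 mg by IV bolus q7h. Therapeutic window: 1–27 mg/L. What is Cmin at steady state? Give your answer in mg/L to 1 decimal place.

τ/t½ = 7/2 ≈ 3.5, so fraction remaining f = (1/2)^(7/2) ≈ 0.0884.
Single-dose peak C₀ = D/Vd = 593/36 ≈ 16.472 mg/L.
Steady-state trough Cmin,ss = C₀·f/(1−f) ≈ 16.472 × 0.0884/0.9116 ≈ 1.597 mg/L.
Trough 1.6 mg/L vs MEC 1 mg/L: adequate.

1.6 mg/L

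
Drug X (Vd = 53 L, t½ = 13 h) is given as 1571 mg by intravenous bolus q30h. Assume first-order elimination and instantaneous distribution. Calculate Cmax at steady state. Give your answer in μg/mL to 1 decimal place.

37.1 μg/mL

k = ln2/t½ = ln2/13 ≈ 0.053319 h⁻¹; fraction remaining f = e^(−kτ) = e^(−0.053319×30) ≈ 0.2020.
At steady state, accumulation factor R = 1/(1 − e^(−kτ)) ≈ 1.2531.
Single-dose peak C₀ = D/Vd = 1571/53 ≈ 29.642 μg/mL.
Steady-state peak Cmax,ss = C₀·R ≈ 29.642 × 1.2531 ≈ 37.144 μg/mL.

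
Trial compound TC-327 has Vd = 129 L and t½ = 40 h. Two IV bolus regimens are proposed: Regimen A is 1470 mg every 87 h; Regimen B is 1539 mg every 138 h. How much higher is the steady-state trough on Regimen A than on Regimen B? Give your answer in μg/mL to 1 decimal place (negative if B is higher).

2.0 μg/mL

Regimen A: f = (1/2)^(87/40) ≈ 0.2214; Cmin,ss = (1470/129)·f/(1−f) ≈ 3.240 μg/mL.
Regimen B: f = (1/2)^(138/40) ≈ 0.0915; Cmin,ss = (1539/129)·f/(1−f) ≈ 1.202 μg/mL.
Difference ≈ 3.240 − 1.202 ≈ 2.038 μg/mL.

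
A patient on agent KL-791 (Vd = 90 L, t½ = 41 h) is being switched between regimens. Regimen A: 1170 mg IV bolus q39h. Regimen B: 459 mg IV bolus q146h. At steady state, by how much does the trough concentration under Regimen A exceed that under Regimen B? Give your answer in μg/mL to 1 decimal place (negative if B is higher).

Regimen A: f = (1/2)^(39/41) ≈ 0.5172; Cmin,ss = (1170/90)·f/(1−f) ≈ 13.926 μg/mL.
Regimen B: f = (1/2)^(146/41) ≈ 0.0847; Cmin,ss = (459/90)·f/(1−f) ≈ 0.472 μg/mL.
Difference ≈ 13.926 − 0.472 ≈ 13.454 μg/mL.

13.5 μg/mL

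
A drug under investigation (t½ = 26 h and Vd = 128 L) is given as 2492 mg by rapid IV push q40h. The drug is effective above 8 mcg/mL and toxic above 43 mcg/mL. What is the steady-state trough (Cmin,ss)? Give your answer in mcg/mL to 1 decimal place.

τ/t½ = 40/26 ≈ 1.5385, so fraction remaining f = (1/2)^(40/26) ≈ 0.3443.
At steady state, accumulation factor R = 1/(1 − e^(−kτ)) ≈ 1.5251.
Single-dose peak C₀ = D/Vd = 2492/128 ≈ 19.469 mcg/mL.
Cmax,ss = C₀/(1 − f) ≈ 19.469/0.6557 ≈ 29.692 mcg/mL.
Steady-state trough Cmin,ss = Cmax,ss·f ≈ 29.692 × 0.3443 ≈ 10.223 mcg/mL.
Trough 10.2 mcg/mL vs MEC 8 mcg/mL: adequate.

10.2 mcg/mL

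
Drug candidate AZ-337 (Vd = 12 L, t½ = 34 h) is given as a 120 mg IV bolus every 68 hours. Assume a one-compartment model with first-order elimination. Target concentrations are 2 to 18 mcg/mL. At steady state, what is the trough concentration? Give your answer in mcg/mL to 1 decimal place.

3.3 mcg/mL

τ = 68 h = 2 half-lives, so f = (1/2)^2 = 0.25.
At steady state, R = 1/(1 − 0.25) = 4/3.
Single-dose peak C₀ = D/Vd = 120/12 = 10 mcg/mL.
Steady-state peak Cmax,ss = C₀·R = 10 × 4/3 ≈ 13.333 mcg/mL.
Steady-state trough Cmin,ss = Cmax,ss·f ≈ 13.333 × 0.25 ≈ 3.333 mcg/mL.
Trough 3.3 mcg/mL vs MEC 2 mcg/mL: adequate.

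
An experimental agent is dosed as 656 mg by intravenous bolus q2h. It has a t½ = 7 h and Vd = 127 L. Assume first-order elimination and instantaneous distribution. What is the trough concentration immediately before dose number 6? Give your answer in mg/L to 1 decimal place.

f = (1/2)^(τ/t½) = (1/2)^(2/7) ≈ 0.8203.
C₀ = D/Vd = 656/127 ≈ 5.165 mg/L.
Before the 6th dose, 5 doses have been given. Superposition: Cmin = C₀·(f + f² + … + f^5).
≈ 5.165 × (0.8203 + 0.6729 + 0.5520 + 0.4528 + 0.3714) ≈ 5.165 × 2.8694 ≈ 14.820 mg/L.

14.8 mg/L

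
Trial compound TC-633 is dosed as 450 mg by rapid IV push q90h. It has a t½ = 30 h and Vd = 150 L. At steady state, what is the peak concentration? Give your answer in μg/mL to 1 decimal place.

3.4 μg/mL

τ = 90 h = 3 half-lives, so f = (1/2)^3 = 0.125.
Accumulation ratio R = 1/(1 − f) = 1/0.875 = 8/7.
Single-dose peak C₀ = D/Vd = 450/150 = 3 μg/mL.
Steady-state peak Cmax,ss = C₀·R = 3 × 8/7 ≈ 3.429 μg/mL.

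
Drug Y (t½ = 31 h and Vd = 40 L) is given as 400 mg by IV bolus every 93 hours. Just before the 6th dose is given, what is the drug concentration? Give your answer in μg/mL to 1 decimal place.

1.4 μg/mL

f = (1/2)^(τ/t½) = (1/2)^(93/31) ≈ 0.1250.
C₀ = D/Vd = 400/40 ≈ 10.000 μg/mL.
Before the 6th dose, 5 doses have been given. Superposition: Cmin = C₀·(f + f² + … + f^5).
≈ 10.000 × (0.1250 + 0.0156 + 0.0020 + 0.0002 + 0.0000) ≈ 10.000 × 0.1428 ≈ 1.428 μg/mL.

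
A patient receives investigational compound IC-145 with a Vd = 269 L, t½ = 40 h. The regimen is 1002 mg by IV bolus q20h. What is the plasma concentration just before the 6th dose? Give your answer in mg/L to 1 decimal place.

7.4 mg/L

f = (1/2)^(τ/t½) = (1/2)^(20/40) ≈ 0.7071.
C₀ = D/Vd = 1002/269 ≈ 3.725 mg/L.
Before the 6th dose, 5 doses have been given. Superposition: Cmin = C₀·(f + f² + … + f^5).
≈ 3.725 × (0.7071 + 0.5000 + 0.3535 + 0.2500 + 0.1768) ≈ 3.725 × 1.9874 ≈ 7.403 mg/L.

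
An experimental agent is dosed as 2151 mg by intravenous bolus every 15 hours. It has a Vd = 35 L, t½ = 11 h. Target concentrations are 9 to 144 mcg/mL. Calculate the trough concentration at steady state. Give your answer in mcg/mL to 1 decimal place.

τ/t½ = 15/11 ≈ 1.3636, so fraction remaining f = (1/2)^(15/11) ≈ 0.3886.
At steady state, accumulation factor R = 1/(1 − e^(−kτ)) ≈ 1.6356.
Single-dose peak C₀ = D/Vd = 2151/35 ≈ 61.457 mcg/mL.
Cmax,ss = C₀/(1 − f) ≈ 61.457/0.6114 ≈ 100.518 mcg/mL.
Steady-state trough Cmin,ss = Cmax,ss·f ≈ 100.518 × 0.3886 ≈ 39.061 mcg/mL.
Trough 39.1 mcg/mL vs MEC 9 mcg/mL: adequate.

39.1 mcg/mL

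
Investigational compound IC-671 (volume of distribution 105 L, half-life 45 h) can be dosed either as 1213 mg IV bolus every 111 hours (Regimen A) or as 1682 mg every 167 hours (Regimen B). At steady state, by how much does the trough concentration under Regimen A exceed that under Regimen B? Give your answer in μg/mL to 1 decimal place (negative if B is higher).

1.2 μg/mL

Regimen A: f = (1/2)^(111/45) ≈ 0.1809; Cmin,ss = (1213/105)·f/(1−f) ≈ 2.551 μg/mL.
Regimen B: f = (1/2)^(167/45) ≈ 0.0764; Cmin,ss = (1682/105)·f/(1−f) ≈ 1.325 μg/mL.
Difference ≈ 2.551 − 1.325 ≈ 1.226 μg/mL.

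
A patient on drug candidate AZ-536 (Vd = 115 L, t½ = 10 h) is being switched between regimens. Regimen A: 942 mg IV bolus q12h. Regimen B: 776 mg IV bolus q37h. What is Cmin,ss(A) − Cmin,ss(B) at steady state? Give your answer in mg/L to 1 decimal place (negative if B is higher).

5.8 mg/L

Regimen A: f = (1/2)^(12/10) ≈ 0.4353; Cmin,ss = (942/115)·f/(1−f) ≈ 6.314 mg/L.
Regimen B: f = (1/2)^(37/10) ≈ 0.0769; Cmin,ss = (776/115)·f/(1−f) ≈ 0.562 mg/L.
Difference ≈ 6.314 − 0.562 ≈ 5.752 mg/L.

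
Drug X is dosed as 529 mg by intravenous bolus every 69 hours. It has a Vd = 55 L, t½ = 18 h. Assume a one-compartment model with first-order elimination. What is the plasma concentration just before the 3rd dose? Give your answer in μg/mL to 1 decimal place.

f = (1/2)^(τ/t½) = (1/2)^(69/18) ≈ 0.0702.
C₀ = D/Vd = 529/55 ≈ 9.618 μg/mL.
Before the 3rd dose, 2 doses have been given. Superposition: Cmin = C₀·(f + f²).
≈ 9.618 × (0.0702 + 0.0049) ≈ 9.618 × 0.0751 ≈ 0.722 μg/mL.

0.7 μg/mL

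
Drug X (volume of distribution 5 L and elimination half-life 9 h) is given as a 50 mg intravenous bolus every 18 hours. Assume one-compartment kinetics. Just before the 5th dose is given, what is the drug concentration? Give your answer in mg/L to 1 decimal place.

f = (1/2)^(τ/t½) = (1/2)^(18/9) ≈ 0.2500.
C₀ = D/Vd = 50/5 ≈ 10.000 mg/L.
Before the 5th dose, 4 doses have been given. Superposition: Cmin = C₀·(f + f² + … + f^4).
≈ 10.000 × (0.2500 + 0.0625 + 0.0156 + 0.0039) ≈ 10.000 × 0.3320 ≈ 3.320 mg/L.

3.3 mg/L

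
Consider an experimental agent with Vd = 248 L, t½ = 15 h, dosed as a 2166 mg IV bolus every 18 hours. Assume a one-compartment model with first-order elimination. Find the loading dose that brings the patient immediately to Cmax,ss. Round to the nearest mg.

f = (1/2)^(18/15) ≈ 0.435275; accumulation ratio R = 1/(1−f) ≈ 1.77077.
Loading dose to hit Cmax,ss on first dose: D_load = D_maint·R ≈ 2166 × 1.77077 ≈ 3835.49 mg.

3835 mg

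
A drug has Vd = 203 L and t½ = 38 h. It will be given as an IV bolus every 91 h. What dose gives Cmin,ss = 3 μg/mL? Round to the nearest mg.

τ/t½ = 91/38 ≈ 2.3947, so f = (1/2)^(91/38) ≈ 0.190157.
Cmin,ss = (D/Vd)·f/(1−f), so D = Cmin,ss·Vd·(1−f)/f.
D = 3 × 203 × (1−f)/f ≈ 3 × 203 × 4.25881 ≈ 2593.62 mg.

2594 mg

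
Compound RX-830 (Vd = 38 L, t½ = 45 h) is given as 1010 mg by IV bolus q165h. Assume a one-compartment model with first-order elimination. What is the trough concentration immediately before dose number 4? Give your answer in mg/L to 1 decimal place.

2.3 mg/L

f = (1/2)^(τ/t½) = (1/2)^(165/45) ≈ 0.0787.
C₀ = D/Vd = 1010/38 ≈ 26.579 mg/L.
Before the 4th dose, 3 doses have been given. Superposition: Cmin = C₀·(f + f² + … + f^3).
≈ 26.579 × (0.0787 + 0.0062 + 0.0005) ≈ 26.579 × 0.0854 ≈ 2.270 mg/L.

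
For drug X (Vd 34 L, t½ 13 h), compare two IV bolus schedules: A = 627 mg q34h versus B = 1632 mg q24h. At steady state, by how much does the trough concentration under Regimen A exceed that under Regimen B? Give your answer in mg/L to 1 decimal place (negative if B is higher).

Regimen A: f = (1/2)^(34/13) ≈ 0.1632; Cmin,ss = (627/34)·f/(1−f) ≈ 3.597 mg/L.
Regimen B: f = (1/2)^(24/13) ≈ 0.2781; Cmin,ss = (1632/34)·f/(1−f) ≈ 18.491 mg/L.
Difference ≈ 3.597 − 18.491 ≈ -14.894 mg/L.

-14.9 mg/L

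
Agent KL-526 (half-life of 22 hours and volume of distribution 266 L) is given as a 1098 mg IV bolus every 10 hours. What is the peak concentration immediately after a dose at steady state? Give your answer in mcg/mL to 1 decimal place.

15.3 mcg/mL

τ/t½ = 10/22 ≈ 0.45455, so fraction remaining f = (1/2)^(10/22) ≈ 0.7297.
At steady state, accumulation factor R = 1/(1 − e^(−kτ)) ≈ 3.6996.
Single-dose peak C₀ = D/Vd = 1098/266 ≈ 4.128 mcg/mL.
Steady-state peak Cmax,ss = C₀·R ≈ 4.128 × 3.6996 ≈ 15.272 mcg/mL.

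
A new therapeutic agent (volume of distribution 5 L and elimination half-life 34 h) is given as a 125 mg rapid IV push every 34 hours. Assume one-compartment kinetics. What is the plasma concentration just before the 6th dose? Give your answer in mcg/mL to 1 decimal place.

f = (1/2)^(τ/t½) = (1/2)^(34/34) ≈ 0.5000.
C₀ = D/Vd = 125/5 ≈ 25.000 mcg/mL.
Before the 6th dose, 5 doses have been given. Superposition: Cmin = C₀·(f + f² + … + f^5).
≈ 25.000 × (0.5000 + 0.2500 + 0.1250 + 0.0625 + 0.0313) ≈ 25.000 × 0.9688 ≈ 24.220 mcg/mL.

24.2 mcg/mL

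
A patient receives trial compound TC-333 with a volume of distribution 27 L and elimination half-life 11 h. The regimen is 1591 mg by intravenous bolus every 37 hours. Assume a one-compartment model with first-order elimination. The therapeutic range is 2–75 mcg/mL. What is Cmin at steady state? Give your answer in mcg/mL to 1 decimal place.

τ/t½ = 37/11 ≈ 3.3636, so fraction remaining f = (1/2)^(37/11) ≈ 0.0972.
Single-dose peak C₀ = D/Vd = 1591/27 ≈ 58.926 mcg/mL.
Steady-state trough Cmin,ss = C₀·f/(1−f) ≈ 58.926 × 0.0972/0.9028 ≈ 6.344 mcg/mL.
Trough 6.3 mcg/mL vs MEC 2 mcg/mL: adequate.

6.3 mcg/mL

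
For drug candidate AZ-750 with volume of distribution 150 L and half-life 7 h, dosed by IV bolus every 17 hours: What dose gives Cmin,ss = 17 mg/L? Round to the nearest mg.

τ/t½ = 17/7 ≈ 2.4286, so f = (1/2)^(17/7) ≈ 0.185749.
Cmin,ss = (D/Vd)·f/(1−f), so D = Cmin,ss·Vd·(1−f)/f.
D = 17 × 150 × (1−f)/f ≈ 17 × 150 × 4.38361 ≈ 11178.21 mg.

11178 mg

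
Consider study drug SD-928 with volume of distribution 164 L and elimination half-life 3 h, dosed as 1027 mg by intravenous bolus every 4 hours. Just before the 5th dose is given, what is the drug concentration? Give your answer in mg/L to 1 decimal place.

f = (1/2)^(τ/t½) = (1/2)^(4/3) ≈ 0.3969.
C₀ = D/Vd = 1027/164 ≈ 6.262 mg/L.
Before the 5th dose, 4 doses have been given. Superposition: Cmin = C₀·(f + f² + … + f^4).
≈ 6.262 × (0.3969 + 0.1575 + 0.0625 + 0.0248) ≈ 6.262 × 0.6417 ≈ 4.018 mg/L.

4.0 mg/L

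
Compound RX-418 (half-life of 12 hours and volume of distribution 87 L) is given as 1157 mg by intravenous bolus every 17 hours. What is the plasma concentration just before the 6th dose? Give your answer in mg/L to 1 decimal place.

f = (1/2)^(τ/t½) = (1/2)^(17/12) ≈ 0.3746.
C₀ = D/Vd = 1157/87 ≈ 13.299 mg/L.
Before the 6th dose, 5 doses have been given. Superposition: Cmin = C₀·(f + f² + … + f^5).
≈ 13.299 × (0.3746 + 0.1403 + 0.0526 + 0.0197 + 0.0074) ≈ 13.299 × 0.5946 ≈ 7.908 mg/L.

7.9 mg/L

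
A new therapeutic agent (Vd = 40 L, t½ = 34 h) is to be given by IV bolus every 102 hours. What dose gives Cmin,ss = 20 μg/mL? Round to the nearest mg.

τ/t½ = 102/34 ≈ 3, so f = (1/2)^(102/34) ≈ 0.125000.
Cmin,ss = (D/Vd)·f/(1−f), so D = Cmin,ss·Vd·(1−f)/f.
D = 20 × 40 × (1−f)/f ≈ 20 × 40 × 7.00000 ≈ 5600.00 mg.

5600 mg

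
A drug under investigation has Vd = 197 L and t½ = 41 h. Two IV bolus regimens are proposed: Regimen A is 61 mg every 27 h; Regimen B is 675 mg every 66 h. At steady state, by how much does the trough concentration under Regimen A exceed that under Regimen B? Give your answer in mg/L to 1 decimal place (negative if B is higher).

Regimen A: f = (1/2)^(27/41) ≈ 0.6335; Cmin,ss = (61/197)·f/(1−f) ≈ 0.535 mg/L.
Regimen B: f = (1/2)^(66/41) ≈ 0.3277; Cmin,ss = (675/197)·f/(1−f) ≈ 1.670 mg/L.
Difference ≈ 0.535 − 1.670 ≈ -1.135 mg/L.

-1.1 mg/L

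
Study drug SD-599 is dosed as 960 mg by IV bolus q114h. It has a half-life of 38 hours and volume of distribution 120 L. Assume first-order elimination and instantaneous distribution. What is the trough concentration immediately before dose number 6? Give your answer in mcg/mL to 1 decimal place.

f = (1/2)^(τ/t½) = (1/2)^(114/38) ≈ 0.1250.
C₀ = D/Vd = 960/120 ≈ 8.000 mcg/mL.
Before the 6th dose, 5 doses have been given. Superposition: Cmin = C₀·(f + f² + … + f^5).
≈ 8.000 × (0.1250 + 0.0156 + 0.0020 + 0.0002 + 0.0000) ≈ 8.000 × 0.1428 ≈ 1.142 mcg/mL.

1.1 mcg/mL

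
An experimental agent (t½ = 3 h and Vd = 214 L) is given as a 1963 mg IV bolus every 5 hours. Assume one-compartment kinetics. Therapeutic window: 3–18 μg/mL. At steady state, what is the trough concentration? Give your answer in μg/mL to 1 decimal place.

τ/t½ = 5/3 ≈ 1.6667, so fraction remaining f = (1/2)^(5/3) ≈ 0.3150.
Accumulation ratio R = 1/(1 − f) ≈ 1/0.6850 ≈ 1.4599.
Each bolus raises the concentration by D/Vd = 1963/214 ≈ 9.173 μg/mL.
Cmax,ss = C₀/(1 − f) ≈ 9.173/0.6850 ≈ 13.391 μg/mL.
One interval later, Cmin,ss = Cmax,ss·e^(−kτ) ≈ 13.391 × 0.3150 ≈ 4.218 μg/mL.
Trough 4.2 μg/mL vs MEC 3 μg/mL: adequate.

4.2 μg/mL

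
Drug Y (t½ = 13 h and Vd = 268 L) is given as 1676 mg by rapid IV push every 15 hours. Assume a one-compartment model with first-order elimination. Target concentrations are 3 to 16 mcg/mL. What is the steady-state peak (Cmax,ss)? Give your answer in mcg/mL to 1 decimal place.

Over one 15-h interval, 15/13 ≈ 1.1538 half-lives elapse, leaving f ≈ 0.4494 of each dose.
Accumulation ratio R = 1/(1 − f) ≈ 1/0.5506 ≈ 1.8162.
Single-dose peak C₀ = D/Vd = 1676/268 ≈ 6.254 mcg/mL.
Steady-state peak Cmax,ss = C₀·R ≈ 6.254 × 1.8162 ≈ 11.359 mcg/mL.
Peak 11.4 mcg/mL vs MTC 16 mcg/mL: below toxic threshold.

11.4 mcg/mL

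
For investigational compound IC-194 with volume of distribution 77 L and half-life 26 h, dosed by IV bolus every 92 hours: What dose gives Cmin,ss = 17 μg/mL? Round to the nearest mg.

τ/t½ = 92/26 ≈ 3.5385, so f = (1/2)^(92/26) ≈ 0.086063.
Cmin,ss = (D/Vd)·f/(1−f), so D = Cmin,ss·Vd·(1−f)/f.
D = 17 × 77 × (1−f)/f ≈ 17 × 77 × 10.61940 ≈ 13900.79 mg.

13901 mg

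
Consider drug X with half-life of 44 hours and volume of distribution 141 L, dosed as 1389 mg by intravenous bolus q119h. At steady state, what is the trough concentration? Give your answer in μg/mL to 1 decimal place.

τ/t½ = 119/44 ≈ 2.7045, so fraction remaining f = (1/2)^(119/44) ≈ 0.1534.
Single-dose peak C₀ = D/Vd = 1389/141 ≈ 9.851 μg/mL.
Steady-state trough Cmin,ss = C₀·f/(1−f) ≈ 9.851 × 0.1534/0.8466 ≈ 1.785 μg/mL.

1.8 μg/mL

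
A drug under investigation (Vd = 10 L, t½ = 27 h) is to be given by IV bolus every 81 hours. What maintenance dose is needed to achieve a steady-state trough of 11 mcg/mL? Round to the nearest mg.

τ/t½ = 81/27 ≈ 3, so f = (1/2)^(81/27) ≈ 0.125000.
Cmin,ss = (D/Vd)·f/(1−f), so D = Cmin,ss·Vd·(1−f)/f.
D = 11 × 10 × (1−f)/f ≈ 11 × 10 × 7.00000 ≈ 770.00 mg.

770 mg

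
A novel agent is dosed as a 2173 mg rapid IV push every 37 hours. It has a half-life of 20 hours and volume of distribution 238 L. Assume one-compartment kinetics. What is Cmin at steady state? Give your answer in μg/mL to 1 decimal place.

τ/t½ = 37/20 ≈ 1.85, so fraction remaining f = (1/2)^(37/20) ≈ 0.2774.
Accumulation ratio R = 1/(1 − f) ≈ 1/0.7226 ≈ 1.3839.
Each bolus raises the concentration by D/Vd = 2173/238 ≈ 9.130 μg/mL.
Cmax,ss = C₀/(1 − f) ≈ 9.130/0.7226 ≈ 12.635 μg/mL.
One interval later, Cmin,ss = Cmax,ss·e^(−kτ) ≈ 12.635 × 0.2774 ≈ 3.505 μg/mL.

3.5 μg/mL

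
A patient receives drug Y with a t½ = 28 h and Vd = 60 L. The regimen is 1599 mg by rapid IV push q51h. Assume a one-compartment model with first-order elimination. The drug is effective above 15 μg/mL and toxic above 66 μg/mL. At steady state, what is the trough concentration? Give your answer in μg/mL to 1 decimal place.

Over one 51-h interval, 51/28 ≈ 1.8214 half-lives elapse, leaving f ≈ 0.2829 of each dose.
At steady state, accumulation factor R = 1/(1 − e^(−kτ)) ≈ 1.3945.
Each bolus raises the concentration by D/Vd = 1599/60 ≈ 26.650 μg/mL.
Cmax,ss = C₀/(1 − f) ≈ 26.650/0.7171 ≈ 37.164 μg/mL.
Steady-state trough Cmin,ss = Cmax,ss·f ≈ 37.164 × 0.2829 ≈ 10.514 μg/mL.
Trough 10.5 μg/mL vs MEC 15 μg/mL: subtherapeutic.

10.5 μg/mL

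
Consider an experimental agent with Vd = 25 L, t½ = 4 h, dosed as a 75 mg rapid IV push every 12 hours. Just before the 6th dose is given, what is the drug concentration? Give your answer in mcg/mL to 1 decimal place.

f = (1/2)^(τ/t½) = (1/2)^(12/4) ≈ 0.1250.
C₀ = D/Vd = 75/25 ≈ 3.000 mcg/mL.
Before the 6th dose, 5 doses have been given. Superposition: Cmin = C₀·(f + f² + … + f^5).
≈ 3.000 × (0.1250 + 0.0156 + 0.0020 + 0.0002 + 0.0000) ≈ 3.000 × 0.1428 ≈ 0.428 mcg/mL.

0.4 mcg/mL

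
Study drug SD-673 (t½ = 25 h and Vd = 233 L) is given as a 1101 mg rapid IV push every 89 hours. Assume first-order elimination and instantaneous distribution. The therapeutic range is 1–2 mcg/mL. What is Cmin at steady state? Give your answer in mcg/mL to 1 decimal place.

0.4 mcg/mL

Over one 89-h interval, 89/25 ≈ 3.56 half-lives elapse, leaving f ≈ 0.0848 of each dose.
Each bolus raises the concentration by D/Vd = 1101/233 ≈ 4.725 mcg/mL.
Steady-state trough Cmin,ss = C₀·f/(1−f) ≈ 4.725 × 0.0848/0.9152 ≈ 0.438 mcg/mL.
Trough 0.4 mcg/mL vs MEC 1 mcg/mL: subtherapeutic.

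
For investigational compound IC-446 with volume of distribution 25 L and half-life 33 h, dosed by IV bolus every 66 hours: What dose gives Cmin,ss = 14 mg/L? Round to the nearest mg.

1050 mg

τ/t½ = 66/33 ≈ 2, so f = (1/2)^(66/33) ≈ 0.250000.
Cmin,ss = (D/Vd)·f/(1−f), so D = Cmin,ss·Vd·(1−f)/f.
D = 14 × 25 × (1−f)/f ≈ 14 × 25 × 3.00000 ≈ 1050.00 mg.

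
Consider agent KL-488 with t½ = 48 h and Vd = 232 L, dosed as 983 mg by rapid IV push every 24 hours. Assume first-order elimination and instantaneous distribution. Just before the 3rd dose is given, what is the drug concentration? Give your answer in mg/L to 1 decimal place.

5.1 mg/L

f = (1/2)^(τ/t½) = (1/2)^(24/48) ≈ 0.7071.
C₀ = D/Vd = 983/232 ≈ 4.237 mg/L.
Before the 3rd dose, 2 doses have been given. Superposition: Cmin = C₀·(f + f²).
≈ 4.237 × (0.7071 + 0.5000) ≈ 4.237 × 1.2071 ≈ 5.114 mg/L.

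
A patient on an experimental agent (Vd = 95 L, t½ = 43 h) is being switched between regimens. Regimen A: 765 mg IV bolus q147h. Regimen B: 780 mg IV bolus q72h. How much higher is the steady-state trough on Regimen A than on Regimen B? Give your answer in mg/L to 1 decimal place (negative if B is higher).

Regimen A: f = (1/2)^(147/43) ≈ 0.0935; Cmin,ss = (765/95)·f/(1−f) ≈ 0.831 mg/L.
Regimen B: f = (1/2)^(72/43) ≈ 0.3133; Cmin,ss = (780/95)·f/(1−f) ≈ 3.746 mg/L.
Difference ≈ 0.831 − 3.746 ≈ -2.915 mg/L.

-2.9 mg/L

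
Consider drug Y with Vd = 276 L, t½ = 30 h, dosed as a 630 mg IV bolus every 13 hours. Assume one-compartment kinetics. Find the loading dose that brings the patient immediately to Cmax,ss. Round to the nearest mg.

f = (1/2)^(13/30) ≈ 0.740549; accumulation ratio R = 1/(1−f) ≈ 3.85429.
Loading dose to hit Cmax,ss on first dose: D_load = D_maint·R ≈ 630 × 3.85429 ≈ 2428.20 mg.

2428 mg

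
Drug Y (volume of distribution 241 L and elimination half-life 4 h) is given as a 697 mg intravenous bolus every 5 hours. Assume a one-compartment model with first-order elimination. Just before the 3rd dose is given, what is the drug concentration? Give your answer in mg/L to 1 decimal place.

1.7 mg/L

f = (1/2)^(τ/t½) = (1/2)^(5/4) ≈ 0.4204.
C₀ = D/Vd = 697/241 ≈ 2.892 mg/L.
Before the 3rd dose, 2 doses have been given. Superposition: Cmin = C₀·(f + f²).
≈ 2.892 × (0.4204 + 0.1767) ≈ 2.892 × 0.5971 ≈ 1.727 mg/L.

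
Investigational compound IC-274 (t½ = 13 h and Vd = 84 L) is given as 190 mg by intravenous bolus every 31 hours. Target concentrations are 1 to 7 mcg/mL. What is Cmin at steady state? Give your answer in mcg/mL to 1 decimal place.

τ/t½ = 31/13 ≈ 2.3846, so fraction remaining f = (1/2)^(31/13) ≈ 0.1915.
At steady state, accumulation factor R = 1/(1 − e^(−kτ)) ≈ 1.2369.
Each bolus raises the concentration by D/Vd = 190/84 ≈ 2.262 mcg/mL.
Steady-state peak Cmax,ss = C₀·R ≈ 2.262 × 1.2369 ≈ 2.798 mcg/mL.
Steady-state trough Cmin,ss = Cmax,ss·f ≈ 2.798 × 0.1915 ≈ 0.536 mcg/mL.
Trough 0.5 mcg/mL vs MEC 1 mcg/mL: subtherapeutic.

0.5 mcg/mL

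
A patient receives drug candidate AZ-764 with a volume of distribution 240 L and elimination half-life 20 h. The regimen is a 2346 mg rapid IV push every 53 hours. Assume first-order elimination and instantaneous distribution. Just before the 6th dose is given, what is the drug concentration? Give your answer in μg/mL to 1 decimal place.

1.9 μg/mL

f = (1/2)^(τ/t½) = (1/2)^(53/20) ≈ 0.1593.
C₀ = D/Vd = 2346/240 ≈ 9.775 μg/mL.
Before the 6th dose, 5 doses have been given. Superposition: Cmin = C₀·(f + f² + … + f^5).
≈ 9.775 × (0.1593 + 0.0254 + 0.0040 + 0.0006 + 0.0001) ≈ 9.775 × 0.1894 ≈ 1.851 μg/mL.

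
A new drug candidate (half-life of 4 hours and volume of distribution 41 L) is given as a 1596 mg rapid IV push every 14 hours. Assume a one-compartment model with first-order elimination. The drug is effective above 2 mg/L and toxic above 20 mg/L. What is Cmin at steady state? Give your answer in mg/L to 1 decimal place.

3.8 mg/L

k = ln2/t½ = ln2/4 ≈ 0.173287 h⁻¹; fraction remaining f = e^(−kτ) = e^(−0.173287×14) ≈ 0.0884.
Accumulation ratio R = 1/(1 − f) ≈ 1/0.9116 ≈ 1.0970.
Single-dose peak C₀ = D/Vd = 1596/41 ≈ 38.927 mg/L.
Steady-state peak Cmax,ss = C₀·R ≈ 38.927 × 1.0970 ≈ 42.703 mg/L.
Steady-state trough Cmin,ss = Cmax,ss·f ≈ 42.703 × 0.0884 ≈ 3.775 mg/L.
Trough 3.8 mg/L vs MEC 2 mg/L: adequate.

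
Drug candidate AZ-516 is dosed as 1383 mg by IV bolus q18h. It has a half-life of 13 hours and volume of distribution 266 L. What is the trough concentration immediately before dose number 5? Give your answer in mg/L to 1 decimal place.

3.2 mg/L

f = (1/2)^(τ/t½) = (1/2)^(18/13) ≈ 0.3830.
C₀ = D/Vd = 1383/266 ≈ 5.199 mg/L.
Before the 5th dose, 4 doses have been given. Superposition: Cmin = C₀·(f + f² + … + f^4).
≈ 5.199 × (0.3830 + 0.1467 + 0.0562 + 0.0215) ≈ 5.199 × 0.6074 ≈ 3.158 mg/L.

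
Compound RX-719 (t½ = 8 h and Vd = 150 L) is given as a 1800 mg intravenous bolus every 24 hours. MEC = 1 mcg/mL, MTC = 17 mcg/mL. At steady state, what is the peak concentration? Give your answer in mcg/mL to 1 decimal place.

13.7 mcg/mL

The dosing interval is 3 half-lives, so f = 2^(−3) = 0.125.
At steady state, R = 1/(1 − 0.125) = 8/7.
Single-dose peak C₀ = D/Vd = 1800/150 = 12 mcg/mL.
Steady-state peak Cmax,ss = C₀·R = 12 × 8/7 ≈ 13.714 mcg/mL.
Peak 13.7 mcg/mL vs MTC 17 mcg/mL: below toxic threshold.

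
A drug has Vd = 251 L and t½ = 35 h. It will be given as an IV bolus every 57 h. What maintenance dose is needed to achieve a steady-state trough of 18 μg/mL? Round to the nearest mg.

9452 mg

τ/t½ = 57/35 ≈ 1.6286, so f = (1/2)^(57/35) ≈ 0.323408.
Cmin,ss = (D/Vd)·f/(1−f), so D = Cmin,ss·Vd·(1−f)/f.
D = 18 × 251 × (1−f)/f ≈ 18 × 251 × 2.09207 ≈ 9451.97 mg.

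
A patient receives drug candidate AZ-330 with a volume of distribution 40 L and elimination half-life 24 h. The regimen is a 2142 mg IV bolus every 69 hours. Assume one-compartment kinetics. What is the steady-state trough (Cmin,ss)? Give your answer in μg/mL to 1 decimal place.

τ/t½ = 69/24 ≈ 2.875, so fraction remaining f = (1/2)^(69/24) ≈ 0.1363.
Accumulation ratio R = 1/(1 − f) ≈ 1/0.8637 ≈ 1.1578.
Each bolus raises the concentration by D/Vd = 2142/40 ≈ 53.550 μg/mL.
Cmax,ss = C₀/(1 − f) ≈ 53.550/0.8637 ≈ 62.001 μg/mL.
Steady-state trough Cmin,ss = Cmax,ss·f ≈ 62.001 × 0.1363 ≈ 8.451 μg/mL.

8.5 μg/mL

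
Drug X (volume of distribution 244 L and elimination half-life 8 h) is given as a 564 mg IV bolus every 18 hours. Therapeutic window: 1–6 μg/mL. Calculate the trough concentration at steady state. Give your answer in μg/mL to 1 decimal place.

τ/t½ = 18/8 ≈ 2.25, so fraction remaining f = (1/2)^(18/8) ≈ 0.2102.
Each bolus raises the concentration by D/Vd = 564/244 ≈ 2.311 μg/mL.
Steady-state trough Cmin,ss = C₀·f/(1−f) ≈ 2.311 × 0.2102/0.7898 ≈ 0.615 μg/mL.
Trough 0.6 μg/mL vs MEC 1 μg/mL: subtherapeutic.

0.6 μg/mL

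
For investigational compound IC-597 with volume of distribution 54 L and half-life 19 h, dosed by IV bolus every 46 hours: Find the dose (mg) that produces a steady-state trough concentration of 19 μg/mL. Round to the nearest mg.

4469 mg

τ/t½ = 46/19 ≈ 2.4211, so f = (1/2)^(46/19) ≈ 0.186720.
Cmin,ss = (D/Vd)·f/(1−f), so D = Cmin,ss·Vd·(1−f)/f.
D = 19 × 54 × (1−f)/f ≈ 19 × 54 × 4.35561 ≈ 4468.86 mg.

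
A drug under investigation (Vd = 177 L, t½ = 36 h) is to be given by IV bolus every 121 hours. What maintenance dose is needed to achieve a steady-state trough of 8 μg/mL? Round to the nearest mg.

τ/t½ = 121/36 ≈ 3.3611, so f = (1/2)^(121/36) ≈ 0.097321.
Cmin,ss = (D/Vd)·f/(1−f), so D = Cmin,ss·Vd·(1−f)/f.
D = 8 × 177 × (1−f)/f ≈ 8 × 177 × 9.27527 ≈ 13133.78 mg.

13134 mg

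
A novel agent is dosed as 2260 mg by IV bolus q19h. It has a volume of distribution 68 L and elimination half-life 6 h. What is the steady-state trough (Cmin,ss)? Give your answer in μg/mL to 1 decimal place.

4.2 μg/mL

τ/t½ = 19/6 ≈ 3.1667, so fraction remaining f = (1/2)^(19/6) ≈ 0.1114.
Each bolus raises the concentration by D/Vd = 2260/68 ≈ 33.235 μg/mL.
Steady-state trough Cmin,ss = C₀·f/(1−f) ≈ 33.235 × 0.1114/0.8886 ≈ 4.167 μg/mL.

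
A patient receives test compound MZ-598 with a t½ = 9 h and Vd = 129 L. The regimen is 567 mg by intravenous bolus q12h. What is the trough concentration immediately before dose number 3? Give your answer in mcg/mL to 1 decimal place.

2.4 mcg/mL

f = (1/2)^(τ/t½) = (1/2)^(12/9) ≈ 0.3969.
C₀ = D/Vd = 567/129 ≈ 4.395 mcg/mL.
Before the 3rd dose, 2 doses have been given. Superposition: Cmin = C₀·(f + f²).
≈ 4.395 × (0.3969 + 0.1575) ≈ 4.395 × 0.5544 ≈ 2.437 mcg/mL.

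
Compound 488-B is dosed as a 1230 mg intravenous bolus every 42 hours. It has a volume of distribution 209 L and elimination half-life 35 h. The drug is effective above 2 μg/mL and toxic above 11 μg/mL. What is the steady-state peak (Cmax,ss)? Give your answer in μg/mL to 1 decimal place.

τ/t½ = 42/35 ≈ 1.2, so fraction remaining f = (1/2)^(42/35) ≈ 0.4353.
At steady state, accumulation factor R = 1/(1 − e^(−kτ)) ≈ 1.7709.
Single-dose peak C₀ = D/Vd = 1230/209 ≈ 5.885 μg/mL.
Steady-state peak Cmax,ss = C₀·R ≈ 5.885 × 1.7709 ≈ 10.422 μg/mL.
Peak 10.4 μg/mL vs MTC 11 μg/mL: below toxic threshold.

10.4 μg/mL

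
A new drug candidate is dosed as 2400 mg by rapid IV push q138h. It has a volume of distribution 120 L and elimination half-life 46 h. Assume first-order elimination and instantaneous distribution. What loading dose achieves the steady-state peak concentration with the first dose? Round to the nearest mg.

2743 mg

f = (1/2)^(138/46) ≈ 0.125000; accumulation ratio R = 1/(1−f) ≈ 1.14286.
Loading dose to hit Cmax,ss on first dose: D_load = D_maint·R ≈ 2400 × 1.14286 ≈ 2742.86 mg.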